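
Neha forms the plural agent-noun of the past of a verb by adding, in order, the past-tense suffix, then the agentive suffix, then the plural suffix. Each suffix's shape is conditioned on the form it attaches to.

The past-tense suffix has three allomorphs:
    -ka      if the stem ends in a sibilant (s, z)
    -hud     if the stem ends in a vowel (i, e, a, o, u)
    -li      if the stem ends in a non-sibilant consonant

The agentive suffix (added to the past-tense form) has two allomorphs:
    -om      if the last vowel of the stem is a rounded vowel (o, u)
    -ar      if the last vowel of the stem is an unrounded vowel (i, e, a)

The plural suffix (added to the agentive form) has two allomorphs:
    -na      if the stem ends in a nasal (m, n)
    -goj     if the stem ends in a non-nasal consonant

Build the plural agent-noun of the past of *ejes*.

ejeskaargoj

Since the final sound of *ejes* is /s/ (a sibilant), it takes -ka, giving *ejeska*.
The past-tense form *ejeska* — last vowel /a/ (an unrounded vowel) → -ar → *ejeskaar*.
Since the final consonant of the agentive form *ejeskaar* is /r/ (non-nasal), it takes -goj, giving *ejeskaargoj*.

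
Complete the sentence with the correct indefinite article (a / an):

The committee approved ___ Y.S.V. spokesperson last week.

The indefinite article is chosen by the initial *sound* of the following word, not its spelling.
The initialism *Y.S.V.* is read letter by letter; the first letter, Y, is pronounced /waɪ/, which begins with a consonant sound.
So the article is *a*: The committee approved a Y.S.V. spokesperson last week.

a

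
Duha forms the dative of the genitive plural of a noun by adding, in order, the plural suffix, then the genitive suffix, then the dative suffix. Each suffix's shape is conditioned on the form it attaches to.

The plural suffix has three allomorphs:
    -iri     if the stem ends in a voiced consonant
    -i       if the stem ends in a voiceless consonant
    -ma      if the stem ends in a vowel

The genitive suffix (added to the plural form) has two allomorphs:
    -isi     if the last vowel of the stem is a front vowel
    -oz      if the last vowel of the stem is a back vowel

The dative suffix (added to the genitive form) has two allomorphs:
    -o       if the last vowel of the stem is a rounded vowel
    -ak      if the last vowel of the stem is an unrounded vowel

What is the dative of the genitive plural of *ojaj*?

*ojaj* — final sound /j/ (a voiced consonant) → -iri → *ojajiri*.
The plural form *ojajiri* — last vowel /i/ (a front vowel) → -isi → *ojajiriisi*.
Since the last vowel of the genitive form *ojajiriisi* is /i/ (an unrounded vowel), it takes -ak, giving *ojajiriisiak*.

ojajiriisiak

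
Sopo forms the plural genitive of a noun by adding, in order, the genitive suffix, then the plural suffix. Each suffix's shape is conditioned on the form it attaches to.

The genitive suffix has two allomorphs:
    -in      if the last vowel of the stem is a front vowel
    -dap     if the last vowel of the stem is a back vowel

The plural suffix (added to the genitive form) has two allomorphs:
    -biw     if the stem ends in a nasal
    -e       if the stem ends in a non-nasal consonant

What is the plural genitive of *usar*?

Since the last vowel of *usar* is /a/ (a back vowel), it takes -dap, giving *usardap*.
The genitive form *usardap*: final consonant = /p/, non-nasal → -e → *usardape*.

usardape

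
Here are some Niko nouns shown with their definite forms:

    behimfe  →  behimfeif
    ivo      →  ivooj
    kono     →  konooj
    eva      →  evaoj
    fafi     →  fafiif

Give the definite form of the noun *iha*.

The pattern is front/back vowel harmony: -if when the last vowel of the stem is a front vowel (*behimfe*, *fafi*); -oj when the last vowel of the stem is a back vowel (*ivo*, *kono*, *eva*).
Since the last vowel of *iha* is /a/ (a back vowel), it takes -oj, giving *ihaoj*.

ihaoj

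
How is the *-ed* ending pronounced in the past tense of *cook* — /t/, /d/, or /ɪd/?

/t/

The stem *cook* ends in a voiceless consonant other than /t/.
The -ed suffix is realized as /ɪd/ after /t, d/; as /t/ after other voiceless consonants; and as /d/ after other voiced sounds.
So -ed on *cook* is pronounced /t/.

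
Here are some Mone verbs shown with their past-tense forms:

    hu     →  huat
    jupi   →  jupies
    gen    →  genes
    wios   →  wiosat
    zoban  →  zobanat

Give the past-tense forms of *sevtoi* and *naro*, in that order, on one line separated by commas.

The pattern is front/back vowel harmony: -es when the last vowel of the stem is a front vowel (*jupi*, *gen*); -at when the last vowel of the stem is a back vowel (*hu*, *wios*, *zoban*).
The last vowel of *sevtoi* is /i/, which is a front vowel, so the suffix is -es, giving *sevtoies*.
The last vowel of *naro* is /o/, which is a back vowel, so the suffix is -at, giving *naroat*.

sevtoies, naroat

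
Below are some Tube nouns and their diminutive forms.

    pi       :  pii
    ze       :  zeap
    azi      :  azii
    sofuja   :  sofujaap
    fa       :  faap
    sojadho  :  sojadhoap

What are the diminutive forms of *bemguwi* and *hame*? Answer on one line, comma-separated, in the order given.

The suffix is conditioned by the last vowel: -i when the last vowel of the stem is a high vowel (*pi*, *azi*); -ap when the last vowel of the stem is a non-high vowel (*ze*, *sofuja*, *fa*, *sojadho*).
Since the last vowel of *bemguwi* is /i/ (a high vowel), it takes -i, giving *bemguwii*.
*hame*: last vowel = /e/, a non-high vowel → -ap → *hameap*.

bemguwii, hameap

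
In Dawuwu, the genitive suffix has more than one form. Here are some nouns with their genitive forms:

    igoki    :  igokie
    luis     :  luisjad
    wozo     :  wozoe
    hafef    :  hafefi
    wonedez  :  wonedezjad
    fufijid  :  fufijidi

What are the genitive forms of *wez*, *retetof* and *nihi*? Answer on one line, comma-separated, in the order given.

wezjad, retetofi, nihie

The pattern is sibilance of the final sound: -jad when the stem ends in a sibilant (*luis*, *wonedez*); -i when the stem ends in a non-sibilant consonant (*hafef*, *fufijid*); -e when the stem ends in a vowel (*igoki*, *wozo*).
The final sound of *wez* is /z/, which is a sibilant, so the suffix is -jad, giving *wezjad*.
Since the final sound of *retetof* is /f/ (a non-sibilant consonant), it takes -i, giving *retetofi*.
*nihi*: final sound = /i/, a vowel → -e → *nihie*.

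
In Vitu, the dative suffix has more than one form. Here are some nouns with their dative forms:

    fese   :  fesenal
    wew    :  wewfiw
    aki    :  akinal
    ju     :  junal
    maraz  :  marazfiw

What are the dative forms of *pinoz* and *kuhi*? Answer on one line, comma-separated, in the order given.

The suffix is conditioned by the final sound: -fiw when the stem ends in a consonant (*wew*, *maraz*); -nal when the stem ends in a vowel (*fese*, *aki*, *ju*).
*pinoz*: final sound = /z/, a consonant → -fiw → *pinozfiw*.
Since the final sound of *kuhi* is /i/ (a vowel), it takes -nal, giving *kuhinal*.

pinozfiw, kuhinal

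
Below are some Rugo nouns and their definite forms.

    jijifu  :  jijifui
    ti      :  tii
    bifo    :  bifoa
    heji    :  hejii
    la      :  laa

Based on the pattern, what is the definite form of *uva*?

uvaa

The alternation tracks the last vowel of the stem — -i when the last vowel of the stem is a high vowel (*jijifu*, *ti*, *heji*); -a when the last vowel of the stem is a non-high vowel (*bifo*, *la*).
Since the last vowel of *uva* is /a/ (a non-high vowel), it takes -a, giving *uvaa*.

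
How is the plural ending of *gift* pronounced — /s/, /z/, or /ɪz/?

/s/

The stem *gift* ends in a voiceless non-sibilant consonant.
The plural suffix surfaces as /ɪz/ after sibilants, /s/ after other voiceless consonants, and /z/ after other voiced sounds.
So the plural -s on *gift* is pronounced /s/.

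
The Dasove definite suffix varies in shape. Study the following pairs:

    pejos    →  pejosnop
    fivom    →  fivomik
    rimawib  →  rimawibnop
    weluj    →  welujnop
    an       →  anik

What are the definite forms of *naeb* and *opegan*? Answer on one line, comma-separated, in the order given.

naebnop, opeganik

Looking at the final consonant of each stem: -ik when the stem ends in a nasal (*fivom*, *an*); -nop when the stem ends in a non-nasal consonant (*pejos*, *rimawib*, *weluj*).
Since the final consonant of *naeb* is /b/ (non-nasal), it takes -nop, giving *naebnop*.
The final consonant of *opegan* is /n/, which is a nasal, so the suffix is -ik, giving *opeganik*.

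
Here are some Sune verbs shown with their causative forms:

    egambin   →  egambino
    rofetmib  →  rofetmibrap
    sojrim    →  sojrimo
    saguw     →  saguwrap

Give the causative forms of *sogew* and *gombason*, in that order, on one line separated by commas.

sogewrap, gombasono

The pattern is nasality of the final consonant: -o when the stem ends in a nasal (*egambin*, *sojrim*); -rap when the stem ends in a non-nasal consonant (*rofetmib*, *saguw*).
*sogew* — final consonant /w/ (non-nasal) → -rap → *sogewrap*.
*gombason*: final consonant = /n/, a nasal → -o → *gombasono*.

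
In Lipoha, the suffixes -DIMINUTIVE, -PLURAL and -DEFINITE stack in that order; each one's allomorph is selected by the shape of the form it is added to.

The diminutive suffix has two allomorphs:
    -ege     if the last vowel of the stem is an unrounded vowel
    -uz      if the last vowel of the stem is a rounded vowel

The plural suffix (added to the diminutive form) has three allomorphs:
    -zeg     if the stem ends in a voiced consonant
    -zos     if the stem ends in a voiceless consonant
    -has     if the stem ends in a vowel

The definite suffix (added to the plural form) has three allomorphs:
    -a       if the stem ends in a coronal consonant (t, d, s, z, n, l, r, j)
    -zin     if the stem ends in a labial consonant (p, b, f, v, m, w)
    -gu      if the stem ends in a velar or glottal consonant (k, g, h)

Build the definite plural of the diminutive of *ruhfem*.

*ruhfem* — last vowel /e/ (an unrounded vowel) → -ege → *ruhfemege*.
The diminutive form *ruhfemege*: final sound = /e/, a vowel → -has → *ruhfemegehas*.
The plural form *ruhfemegehas*: final consonant = /s/, coronal → -a → *ruhfemegehasa*.

ruhfemegehasa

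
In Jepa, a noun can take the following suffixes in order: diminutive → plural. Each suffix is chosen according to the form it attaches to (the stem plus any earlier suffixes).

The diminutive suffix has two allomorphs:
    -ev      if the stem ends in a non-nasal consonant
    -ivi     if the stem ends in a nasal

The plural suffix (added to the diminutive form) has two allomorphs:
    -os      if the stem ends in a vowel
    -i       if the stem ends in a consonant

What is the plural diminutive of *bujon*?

Since the final consonant of *bujon* is /n/ (a nasal), it takes -ivi, giving *bujonivi*.
The diminutive form *bujonivi* — final sound /i/ (a vowel) → -os → *bujonivios*.

bujonivios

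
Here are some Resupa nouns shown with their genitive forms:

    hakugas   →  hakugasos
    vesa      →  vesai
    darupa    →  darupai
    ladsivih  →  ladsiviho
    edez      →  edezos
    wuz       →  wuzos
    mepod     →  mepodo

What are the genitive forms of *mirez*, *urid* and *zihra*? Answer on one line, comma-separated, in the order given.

mirezos, urido, zihrai

Looking at the final sound of each stem: -os when the stem ends in a sibilant (*hakugas*, *edez*, *wuz*); -o when the stem ends in a non-sibilant consonant (*ladsivih*, *mepod*); -i when the stem ends in a vowel (*vesa*, *darupa*).
*mirez* — final sound /z/ (a sibilant) → -os → *mirezos*.
Since the final sound of *urid* is /d/ (a non-sibilant consonant), it takes -o, giving *urido*.
Since the final sound of *zihra* is /a/ (a vowel), it takes -i, giving *zihrai*.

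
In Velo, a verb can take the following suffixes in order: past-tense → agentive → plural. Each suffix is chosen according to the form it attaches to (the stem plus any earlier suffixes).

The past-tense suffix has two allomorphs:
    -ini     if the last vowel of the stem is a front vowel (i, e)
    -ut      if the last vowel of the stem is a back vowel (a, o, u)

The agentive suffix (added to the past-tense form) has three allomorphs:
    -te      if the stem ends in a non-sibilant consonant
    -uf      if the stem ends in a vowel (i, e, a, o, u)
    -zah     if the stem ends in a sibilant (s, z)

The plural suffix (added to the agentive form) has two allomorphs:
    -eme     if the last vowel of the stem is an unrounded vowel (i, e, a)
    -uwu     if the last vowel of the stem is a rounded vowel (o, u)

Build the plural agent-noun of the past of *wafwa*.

*wafwa* — last vowel /a/ (a back vowel) → -ut → *wafwaut*.
The past-tense form *wafwaut*: final sound = /t/, a non-sibilant consonant → -te → *wafwautte*.
The agentive form *wafwautte* — last vowel /e/ (an unrounded vowel) → -eme → *wafwautteeme*.

wafwautteeme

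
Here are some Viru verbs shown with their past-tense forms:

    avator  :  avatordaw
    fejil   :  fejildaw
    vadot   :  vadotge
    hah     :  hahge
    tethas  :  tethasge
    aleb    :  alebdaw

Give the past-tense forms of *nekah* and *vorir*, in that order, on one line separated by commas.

The suffix is conditioned by the final consonant: -ge when the stem ends in a voiceless consonant (*vadot*, *hah*, *tethas*); -daw when the stem ends in a voiced consonant (*avator*, *fejil*, *aleb*).
Since the final consonant of *nekah* is /h/ (voiceless), it takes -ge, giving *nekahge*.
Since the final consonant of *vorir* is /r/ (voiced), it takes -daw, giving *vorirdaw*.

nekahge, vorirdaw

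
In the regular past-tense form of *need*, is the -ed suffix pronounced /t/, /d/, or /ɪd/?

/ɪd/

The stem *need* ends in /t/ or /d/.
The -ed suffix is realized as /ɪd/ after /t, d/; as /t/ after other voiceless consonants; and as /d/ after other voiced sounds.
So -ed on *need* is pronounced /ɪd/.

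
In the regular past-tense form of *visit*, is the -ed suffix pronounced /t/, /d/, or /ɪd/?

/ɪd/

The stem *visit* ends in /t/ or /d/.
The -ed suffix is realized as /ɪd/ after /t, d/; as /t/ after other voiceless consonants; and as /d/ after other voiced sounds.
So -ed on *visit* is pronounced /ɪd/.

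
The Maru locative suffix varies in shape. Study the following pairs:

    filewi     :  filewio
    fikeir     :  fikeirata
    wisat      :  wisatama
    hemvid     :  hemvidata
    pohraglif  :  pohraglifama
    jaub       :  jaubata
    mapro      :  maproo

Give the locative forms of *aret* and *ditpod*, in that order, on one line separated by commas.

The pattern is voicing of the final sound: -ama when the stem ends in a voiceless consonant (*wisat*, *pohraglif*); -ata when the stem ends in a voiced consonant (*fikeir*, *hemvid*, *jaub*); -o when the stem ends in a vowel (*filewi*, *mapro*).
Since the final sound of *aret* is /t/ (a voiceless consonant), it takes -ama, giving *aretama*.
*ditpod*: final sound = /d/, a voiced consonant → -ata → *ditpodata*.

aretama, ditpodata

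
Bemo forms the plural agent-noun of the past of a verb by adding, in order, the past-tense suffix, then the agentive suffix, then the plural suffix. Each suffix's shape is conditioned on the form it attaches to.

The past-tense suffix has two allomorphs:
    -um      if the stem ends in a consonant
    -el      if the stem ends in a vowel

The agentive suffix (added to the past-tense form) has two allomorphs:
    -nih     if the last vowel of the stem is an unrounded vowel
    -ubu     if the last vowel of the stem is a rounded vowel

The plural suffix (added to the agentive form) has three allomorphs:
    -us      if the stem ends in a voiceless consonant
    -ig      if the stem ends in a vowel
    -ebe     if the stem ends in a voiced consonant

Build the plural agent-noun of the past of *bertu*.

Since the final sound of *bertu* is /u/ (a vowel), it takes -el, giving *bertuel*.
Since the last vowel of the past-tense form *bertuel* is /e/ (an unrounded vowel), it takes -nih, giving *bertuelnih*.
The agentive form *bertuelnih* — final sound /h/ (a voiceless consonant) → -us → *bertuelnihus*.

bertuelnihus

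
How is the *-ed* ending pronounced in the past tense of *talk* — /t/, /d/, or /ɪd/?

The stem *talk* ends in a voiceless consonant other than /t/.
The -ed suffix is realized as /ɪd/ after /t, d/; as /t/ after other voiceless consonants; and as /d/ after other voiced sounds.
So -ed on *talk* is pronounced /t/.

/t/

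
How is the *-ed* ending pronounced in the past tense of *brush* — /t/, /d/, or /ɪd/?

The stem *brush* ends in a voiceless consonant other than /t/.
The -ed suffix is realized as /ɪd/ after /t, d/; as /t/ after other voiceless consonants; and as /d/ after other voiced sounds.
So -ed on *brush* is pronounced /t/.

/t/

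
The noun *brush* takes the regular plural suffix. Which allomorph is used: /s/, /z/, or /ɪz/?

/ɪz/

The stem *brush* ends in a sibilant (/s, z, ʃ, ʒ, tʃ, dʒ/).
The plural suffix surfaces as /ɪz/ after sibilants, /s/ after other voiceless consonants, and /z/ after other voiced sounds.
So the plural -s on *brush* is pronounced /ɪz/.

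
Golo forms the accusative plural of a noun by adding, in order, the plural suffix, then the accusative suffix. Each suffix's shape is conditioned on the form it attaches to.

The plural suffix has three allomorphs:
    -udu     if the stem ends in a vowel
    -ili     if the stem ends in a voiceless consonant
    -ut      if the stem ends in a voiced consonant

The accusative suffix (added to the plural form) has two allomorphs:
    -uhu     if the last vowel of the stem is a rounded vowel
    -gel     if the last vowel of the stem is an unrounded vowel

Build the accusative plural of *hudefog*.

hudefogutuhu

*hudefog*: final sound = /g/, a voiced consonant → -ut → *hudefogut*.
The last vowel of the plural form *hudefogut* is /u/, which is a rounded vowel, so the accusative suffix is -uhu, giving *hudefogutuhu*.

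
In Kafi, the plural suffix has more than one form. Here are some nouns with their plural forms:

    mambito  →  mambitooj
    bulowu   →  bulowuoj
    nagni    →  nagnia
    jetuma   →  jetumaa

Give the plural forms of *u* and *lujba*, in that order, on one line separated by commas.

uoj, lujbaa

The suffix is conditioned by the last vowel: -oj when the last vowel of the stem is a rounded vowel (*mambito*, *bulowu*); -a when the last vowel of the stem is an unrounded vowel (*nagni*, *jetuma*).
*u* — last vowel /u/ (a rounded vowel) → -oj → *uoj*.
*lujba* — last vowel /a/ (an unrounded vowel) → -a → *lujbaa*.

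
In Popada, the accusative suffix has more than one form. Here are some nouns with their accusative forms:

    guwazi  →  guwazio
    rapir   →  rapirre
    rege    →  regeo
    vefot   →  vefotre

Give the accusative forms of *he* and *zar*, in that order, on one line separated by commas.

heo, zarre

The suffix is conditioned by the final sound: -re when the stem ends in a consonant (*rapir*, *vefot*); -o when the stem ends in a vowel (*guwazi*, *rege*).
The final sound of *he* is /e/, which is a vowel, so the suffix is -o, giving *heo*.
Since the final sound of *zar* is /r/ (a consonant), it takes -re, giving *zarre*.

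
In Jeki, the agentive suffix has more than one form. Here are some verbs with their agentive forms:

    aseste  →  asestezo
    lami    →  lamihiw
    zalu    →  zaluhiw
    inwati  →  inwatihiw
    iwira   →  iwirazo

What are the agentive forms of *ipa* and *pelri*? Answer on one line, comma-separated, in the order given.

ipazo, pelrihiw

Looking at the last vowel of each stem: -hiw when the last vowel of the stem is a high vowel (*lami*, *zalu*, *inwati*); -zo when the last vowel of the stem is a non-high vowel (*aseste*, *iwira*).
*ipa* — last vowel /a/ (a non-high vowel) → -zo → *ipazo*.
The last vowel of *pelri* is /i/, which is a high vowel, so the suffix is -hiw, giving *pelrihiw*.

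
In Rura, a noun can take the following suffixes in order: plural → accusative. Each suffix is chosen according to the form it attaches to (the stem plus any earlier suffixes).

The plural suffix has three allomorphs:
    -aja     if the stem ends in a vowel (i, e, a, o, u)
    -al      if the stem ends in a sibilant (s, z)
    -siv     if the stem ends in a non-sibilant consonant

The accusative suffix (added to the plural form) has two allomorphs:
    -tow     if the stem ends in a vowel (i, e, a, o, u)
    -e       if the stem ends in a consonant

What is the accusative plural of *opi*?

*opi* — final sound /i/ (a vowel) → -aja → *opiaja*.
Since the final sound of the plural form *opiaja* is /a/ (a vowel), it takes -tow, giving *opiajatow*.

opiajatow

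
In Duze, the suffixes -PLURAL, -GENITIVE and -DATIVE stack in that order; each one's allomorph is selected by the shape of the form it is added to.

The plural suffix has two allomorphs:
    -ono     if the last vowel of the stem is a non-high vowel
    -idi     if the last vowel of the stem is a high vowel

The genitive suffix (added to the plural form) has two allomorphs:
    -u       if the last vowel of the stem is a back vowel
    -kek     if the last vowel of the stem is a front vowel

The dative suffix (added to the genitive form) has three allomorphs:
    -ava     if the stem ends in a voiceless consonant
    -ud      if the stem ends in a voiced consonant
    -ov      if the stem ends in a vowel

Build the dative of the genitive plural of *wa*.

Since the last vowel of *wa* is /a/ (a non-high vowel), it takes -ono, giving *waono*.
The plural form *waono*: last vowel = /o/, a back vowel → -u → *waonou*.
The genitive form *waonou* — final sound /u/ (a vowel) → -ov → *waonouov*.

waonouov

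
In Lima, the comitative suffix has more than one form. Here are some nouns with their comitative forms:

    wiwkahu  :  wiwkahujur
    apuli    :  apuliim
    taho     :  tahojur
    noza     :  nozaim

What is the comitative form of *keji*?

The suffix is conditioned by the last vowel: -jur when the last vowel of the stem is a rounded vowel (*wiwkahu*, *taho*); -im when the last vowel of the stem is an unrounded vowel (*apuli*, *noza*).
The last vowel of *keji* is /i/, which is an unrounded vowel, so the suffix is -im, giving *kejiim*.

kejiim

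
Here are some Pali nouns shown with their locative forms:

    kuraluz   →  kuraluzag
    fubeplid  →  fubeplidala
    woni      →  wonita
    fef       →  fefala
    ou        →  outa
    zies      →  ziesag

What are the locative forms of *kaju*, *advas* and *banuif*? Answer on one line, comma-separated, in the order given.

The pattern is sibilance of the final sound: -ag when the stem ends in a sibilant (*kuraluz*, *zies*); -ala when the stem ends in a non-sibilant consonant (*fubeplid*, *fef*); -ta when the stem ends in a vowel (*woni*, *ou*).
Since the final sound of *kaju* is /u/ (a vowel), it takes -ta, giving *kajuta*.
Since the final sound of *advas* is /s/ (a sibilant), it takes -ag, giving *advasag*.
*banuif*: final sound = /f/, a non-sibilant consonant → -ala → *banuifala*.

kajuta, advasag, banuifala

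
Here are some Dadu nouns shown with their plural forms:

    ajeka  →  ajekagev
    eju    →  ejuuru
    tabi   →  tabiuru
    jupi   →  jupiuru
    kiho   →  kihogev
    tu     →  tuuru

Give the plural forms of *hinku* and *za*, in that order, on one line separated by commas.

Looking at the last vowel of each stem: -uru when the last vowel of the stem is a high vowel (*eju*, *tabi*, *jupi*, *tu*); -gev when the last vowel of the stem is a non-high vowel (*ajeka*, *kiho*).
*hinku* — last vowel /u/ (a high vowel) → -uru → *hinkuuru*.
*za*: last vowel = /a/, a non-high vowel → -gev → *zagev*.

hinkuuru, zagev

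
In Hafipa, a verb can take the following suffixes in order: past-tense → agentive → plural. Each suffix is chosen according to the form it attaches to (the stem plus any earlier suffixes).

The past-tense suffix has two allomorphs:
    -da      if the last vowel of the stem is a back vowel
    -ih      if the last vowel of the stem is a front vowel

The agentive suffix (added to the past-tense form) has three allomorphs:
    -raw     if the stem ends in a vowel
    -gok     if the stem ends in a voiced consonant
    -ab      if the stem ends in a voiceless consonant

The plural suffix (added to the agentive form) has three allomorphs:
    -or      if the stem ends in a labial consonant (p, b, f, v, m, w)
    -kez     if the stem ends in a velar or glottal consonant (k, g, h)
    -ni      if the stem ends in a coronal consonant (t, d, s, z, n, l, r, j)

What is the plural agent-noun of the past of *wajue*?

*wajue* — last vowel /e/ (a front vowel) → -ih → *wajueih*.
The past-tense form *wajueih*: final sound = /h/, a voiceless consonant → -ab → *wajueihab*.
Since the final consonant of the agentive form *wajueihab* is /b/ (labial), it takes -or, giving *wajueihabor*.

wajueihabor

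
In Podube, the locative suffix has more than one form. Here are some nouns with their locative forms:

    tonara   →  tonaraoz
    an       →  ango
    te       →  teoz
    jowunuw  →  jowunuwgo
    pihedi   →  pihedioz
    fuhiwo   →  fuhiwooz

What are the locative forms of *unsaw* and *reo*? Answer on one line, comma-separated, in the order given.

The alternation tracks the final sound of the stem — -go when the stem ends in a consonant (*an*, *jowunuw*); -oz when the stem ends in a vowel (*tonara*, *te*, *pihedi*, *fuhiwo*).
*unsaw* — final sound /w/ (a consonant) → -go → *unsawgo*.
The final sound of *reo* is /o/, which is a vowel, so the suffix is -oz, giving *reooz*.

unsawgo, reooz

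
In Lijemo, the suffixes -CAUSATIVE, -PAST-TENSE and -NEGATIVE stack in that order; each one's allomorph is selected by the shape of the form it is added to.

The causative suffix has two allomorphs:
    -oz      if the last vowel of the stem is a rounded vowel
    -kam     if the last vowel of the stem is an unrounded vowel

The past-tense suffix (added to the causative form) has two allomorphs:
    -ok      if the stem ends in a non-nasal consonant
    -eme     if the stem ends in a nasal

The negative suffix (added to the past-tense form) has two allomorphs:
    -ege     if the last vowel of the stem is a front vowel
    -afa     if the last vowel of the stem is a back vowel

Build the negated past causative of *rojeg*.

rojegkamemeege

*rojeg*: last vowel = /e/, an unrounded vowel → -kam → *rojegkam*.
The causative form *rojegkam*: final consonant = /m/, a nasal → -eme → *rojegkameme*.
The past-tense form *rojegkameme* — last vowel /e/ (a front vowel) → -ege → *rojegkamemeege*.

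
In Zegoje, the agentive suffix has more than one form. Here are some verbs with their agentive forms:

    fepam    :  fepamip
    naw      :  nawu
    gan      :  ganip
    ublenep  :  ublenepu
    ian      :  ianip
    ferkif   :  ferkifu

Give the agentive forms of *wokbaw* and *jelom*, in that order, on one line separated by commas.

wokbawu, jelomip

The suffix is conditioned by the final consonant: -ip when the stem ends in a nasal (*fepam*, *gan*, *ian*); -u when the stem ends in a non-nasal consonant (*naw*, *ublenep*, *ferkif*).
Since the final consonant of *wokbaw* is /w/ (non-nasal), it takes -u, giving *wokbawu*.
*jelom*: final consonant = /m/, a nasal → -ip → *jelomip*.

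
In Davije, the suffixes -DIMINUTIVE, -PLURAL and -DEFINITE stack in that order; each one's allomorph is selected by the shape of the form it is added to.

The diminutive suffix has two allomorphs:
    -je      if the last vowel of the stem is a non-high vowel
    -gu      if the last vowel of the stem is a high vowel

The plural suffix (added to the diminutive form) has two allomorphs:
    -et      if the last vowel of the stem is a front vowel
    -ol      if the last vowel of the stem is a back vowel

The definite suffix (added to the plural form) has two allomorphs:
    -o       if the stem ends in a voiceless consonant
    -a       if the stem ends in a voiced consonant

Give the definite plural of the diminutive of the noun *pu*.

puguola

*pu* — last vowel /u/ (a high vowel) → -gu → *pugu*.
The last vowel of the diminutive form *pugu* is /u/, which is a back vowel, so the plural suffix is -ol, giving *puguol*.
The plural form *puguol* — final consonant /l/ (voiced) → -a → *puguola*.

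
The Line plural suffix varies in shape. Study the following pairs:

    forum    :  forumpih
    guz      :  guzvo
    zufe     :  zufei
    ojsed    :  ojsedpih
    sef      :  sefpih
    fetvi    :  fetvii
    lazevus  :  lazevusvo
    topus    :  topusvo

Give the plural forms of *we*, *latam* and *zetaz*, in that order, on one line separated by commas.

wei, latampih, zetazvo

The pattern is sibilance of the final sound: -vo when the stem ends in a sibilant (*guz*, *lazevus*, *topus*); -pih when the stem ends in a non-sibilant consonant (*forum*, *ojsed*, *sef*); -i when the stem ends in a vowel (*zufe*, *fetvi*).
*we* — final sound /e/ (a vowel) → -i → *wei*.
The final sound of *latam* is /m/, which is a non-sibilant consonant, so the suffix is -pih, giving *latampih*.
The final sound of *zetaz* is /z/, which is a sibilant, so the suffix is -vo, giving *zetazvo*.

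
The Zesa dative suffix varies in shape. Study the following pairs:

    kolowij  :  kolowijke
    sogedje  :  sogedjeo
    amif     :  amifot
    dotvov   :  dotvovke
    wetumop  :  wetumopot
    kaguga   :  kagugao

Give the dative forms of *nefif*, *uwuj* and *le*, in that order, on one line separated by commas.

nefifot, uwujke, leo

The pattern is voicing of the final sound: -ot when the stem ends in a voiceless consonant (*amif*, *wetumop*); -ke when the stem ends in a voiced consonant (*kolowij*, *dotvov*); -o when the stem ends in a vowel (*sogedje*, *kaguga*).
*nefif* — final sound /f/ (a voiceless consonant) → -ot → *nefifot*.
*uwuj* — final sound /j/ (a voiced consonant) → -ke → *uwujke*.
*le*: final sound = /e/, a vowel → -o → *leo*.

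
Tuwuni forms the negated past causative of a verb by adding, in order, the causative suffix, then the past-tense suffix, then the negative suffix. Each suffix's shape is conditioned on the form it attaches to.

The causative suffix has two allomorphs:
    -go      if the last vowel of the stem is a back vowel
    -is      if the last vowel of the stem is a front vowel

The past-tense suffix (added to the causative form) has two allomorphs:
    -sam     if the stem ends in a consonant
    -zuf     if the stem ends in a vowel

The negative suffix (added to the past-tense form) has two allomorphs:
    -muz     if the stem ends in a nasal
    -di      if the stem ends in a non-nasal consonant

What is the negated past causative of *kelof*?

The last vowel of *kelof* is /o/, which is a back vowel, so the causative suffix is -go, giving *kelofgo*.
Since the final sound of the causative form *kelofgo* is /o/ (a vowel), it takes -zuf, giving *kelofgozuf*.
The final consonant of the past-tense form *kelofgozuf* is /f/, which is non-nasal, so the negative suffix is -di, giving *kelofgozufdi*.

kelofgozufdi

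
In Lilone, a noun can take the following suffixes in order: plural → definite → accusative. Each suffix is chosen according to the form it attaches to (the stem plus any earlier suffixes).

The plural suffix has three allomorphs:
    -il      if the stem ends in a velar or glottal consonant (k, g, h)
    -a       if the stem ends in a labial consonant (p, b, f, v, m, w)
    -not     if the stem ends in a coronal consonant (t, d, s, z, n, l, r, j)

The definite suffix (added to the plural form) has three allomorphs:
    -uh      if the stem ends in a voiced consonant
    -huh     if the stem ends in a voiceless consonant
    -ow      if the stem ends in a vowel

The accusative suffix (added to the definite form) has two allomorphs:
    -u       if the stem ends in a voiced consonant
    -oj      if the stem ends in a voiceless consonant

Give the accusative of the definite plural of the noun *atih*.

atihiluhoj

Since the final consonant of *atih* is /h/ (velar/glottal), it takes -il, giving *atihil*.
Since the final sound of the plural form *atihil* is /l/ (a voiced consonant), it takes -uh, giving *atihiluh*.
The definite form *atihiluh* — final consonant /h/ (voiceless) → -oj → *atihiluhoj*.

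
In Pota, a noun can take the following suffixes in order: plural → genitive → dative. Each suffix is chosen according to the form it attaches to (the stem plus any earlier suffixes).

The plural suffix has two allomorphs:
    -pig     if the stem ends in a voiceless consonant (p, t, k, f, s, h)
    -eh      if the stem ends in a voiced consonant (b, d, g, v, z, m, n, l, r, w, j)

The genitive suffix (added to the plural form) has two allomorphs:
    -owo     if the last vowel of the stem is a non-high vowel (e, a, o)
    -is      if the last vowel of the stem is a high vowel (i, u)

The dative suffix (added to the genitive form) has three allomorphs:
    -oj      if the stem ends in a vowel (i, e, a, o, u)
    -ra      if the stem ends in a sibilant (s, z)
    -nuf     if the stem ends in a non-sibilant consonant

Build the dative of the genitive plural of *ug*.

Since the final consonant of *ug* is /g/ (voiced), it takes -eh, giving *ugeh*.
The plural form *ugeh* — last vowel /e/ (a non-high vowel) → -owo → *ugehowo*.
The genitive form *ugehowo*: final sound = /o/, a vowel → -oj → *ugehowooj*.

ugehowooj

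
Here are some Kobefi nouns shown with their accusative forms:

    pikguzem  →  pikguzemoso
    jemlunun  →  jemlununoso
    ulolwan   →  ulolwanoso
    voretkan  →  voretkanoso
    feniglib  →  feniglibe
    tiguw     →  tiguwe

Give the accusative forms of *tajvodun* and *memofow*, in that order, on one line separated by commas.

Looking at the final consonant of each stem: -oso when the stem ends in a nasal (*pikguzem*, *jemlunun*, *ulolwan*, *voretkan*); -e when the stem ends in a non-nasal consonant (*feniglib*, *tiguw*).
*tajvodun*: final consonant = /n/, a nasal → -oso → *tajvodunoso*.
*memofow*: final consonant = /w/, non-nasal → -e → *memofowe*.

tajvodunoso, memofowe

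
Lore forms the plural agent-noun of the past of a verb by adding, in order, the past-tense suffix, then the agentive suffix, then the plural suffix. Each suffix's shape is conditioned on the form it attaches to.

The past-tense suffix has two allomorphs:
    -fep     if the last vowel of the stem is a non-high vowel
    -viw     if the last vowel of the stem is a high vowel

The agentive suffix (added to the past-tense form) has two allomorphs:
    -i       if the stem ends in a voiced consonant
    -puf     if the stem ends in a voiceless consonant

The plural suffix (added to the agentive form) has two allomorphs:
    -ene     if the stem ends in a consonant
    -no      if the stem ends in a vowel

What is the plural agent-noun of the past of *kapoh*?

kapohfeppufene

*kapoh*: last vowel = /o/, a non-high vowel → -fep → *kapohfep*.
The past-tense form *kapohfep*: final consonant = /p/, voiceless → -puf → *kapohfeppuf*.
The agentive form *kapohfeppuf*: final sound = /f/, a consonant → -ene → *kapohfeppufene*.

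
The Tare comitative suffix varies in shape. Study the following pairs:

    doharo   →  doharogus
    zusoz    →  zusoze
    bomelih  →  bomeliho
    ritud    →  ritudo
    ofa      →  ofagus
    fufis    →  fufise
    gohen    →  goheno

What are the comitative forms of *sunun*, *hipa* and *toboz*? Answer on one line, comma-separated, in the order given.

Looking at the final sound of each stem: -e when the stem ends in a sibilant (*zusoz*, *fufis*); -o when the stem ends in a non-sibilant consonant (*bomelih*, *ritud*, *gohen*); -gus when the stem ends in a vowel (*doharo*, *ofa*).
*sunun* — final sound /n/ (a non-sibilant consonant) → -o → *sununo*.
The final sound of *hipa* is /a/, which is a vowel, so the suffix is -gus, giving *hipagus*.
*toboz* — final sound /z/ (a sibilant) → -e → *toboze*.

sununo, hipagus, toboze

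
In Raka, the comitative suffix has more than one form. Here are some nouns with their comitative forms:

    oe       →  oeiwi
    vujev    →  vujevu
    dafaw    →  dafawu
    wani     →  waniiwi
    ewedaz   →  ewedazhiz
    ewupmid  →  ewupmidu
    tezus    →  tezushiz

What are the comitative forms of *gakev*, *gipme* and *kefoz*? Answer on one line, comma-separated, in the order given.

Looking at the final sound of each stem: -hiz when the stem ends in a sibilant (*ewedaz*, *tezus*); -u when the stem ends in a non-sibilant consonant (*vujev*, *dafaw*, *ewupmid*); -iwi when the stem ends in a vowel (*oe*, *wani*).
Since the final sound of *gakev* is /v/ (a non-sibilant consonant), it takes -u, giving *gakevu*.
The final sound of *gipme* is /e/, which is a vowel, so the suffix is -iwi, giving *gipmeiwi*.
Since the final sound of *kefoz* is /z/ (a sibilant), it takes -hiz, giving *kefozhiz*.

gakevu, gipmeiwi, kefozhiz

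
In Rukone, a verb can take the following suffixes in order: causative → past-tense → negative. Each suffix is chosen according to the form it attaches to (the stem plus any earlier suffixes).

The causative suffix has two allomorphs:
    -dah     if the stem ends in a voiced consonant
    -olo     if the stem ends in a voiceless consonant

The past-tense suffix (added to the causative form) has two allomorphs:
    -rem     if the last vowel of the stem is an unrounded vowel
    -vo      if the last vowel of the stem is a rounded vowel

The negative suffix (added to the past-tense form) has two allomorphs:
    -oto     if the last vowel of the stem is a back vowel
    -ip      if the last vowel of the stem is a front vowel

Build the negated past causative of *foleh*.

*foleh* — final consonant /h/ (voiceless) → -olo → *foleholo*.
The last vowel of the causative form *foleholo* is /o/, which is a rounded vowel, so the past-tense suffix is -vo, giving *foleholovo*.
The past-tense form *foleholovo* — last vowel /o/ (a back vowel) → -oto → *foleholovooto*.

foleholovooto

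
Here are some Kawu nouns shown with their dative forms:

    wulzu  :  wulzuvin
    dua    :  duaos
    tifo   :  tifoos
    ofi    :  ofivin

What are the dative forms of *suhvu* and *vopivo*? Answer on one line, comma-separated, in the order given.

suhvuvin, vopivoos

The alternation tracks the last vowel of the stem — -vin when the last vowel of the stem is a high vowel (*wulzu*, *ofi*); -os when the last vowel of the stem is a non-high vowel (*dua*, *tifo*).
The last vowel of *suhvu* is /u/, which is a high vowel, so the suffix is -vin, giving *suhvuvin*.
Since the last vowel of *vopivo* is /o/ (a non-high vowel), it takes -os, giving *vopivoos*.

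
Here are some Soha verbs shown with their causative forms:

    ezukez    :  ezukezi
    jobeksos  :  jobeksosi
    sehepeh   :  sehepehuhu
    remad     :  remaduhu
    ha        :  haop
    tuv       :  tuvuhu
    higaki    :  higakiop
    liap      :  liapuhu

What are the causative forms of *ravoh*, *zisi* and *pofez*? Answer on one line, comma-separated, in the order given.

ravohuhu, zisiop, pofezi

The pattern is sibilance of the final sound: -i when the stem ends in a sibilant (*ezukez*, *jobeksos*); -uhu when the stem ends in a non-sibilant consonant (*sehepeh*, *remad*, *tuv*, *liap*); -op when the stem ends in a vowel (*ha*, *higaki*).
*ravoh* — final sound /h/ (a non-sibilant consonant) → -uhu → *ravohuhu*.
The final sound of *zisi* is /i/, which is a vowel, so the suffix is -op, giving *zisiop*.
*pofez*: final sound = /z/, a sibilant → -i → *pofezi*.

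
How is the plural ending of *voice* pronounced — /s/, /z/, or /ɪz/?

The stem *voice* ends in a sibilant (/s, z, ʃ, ʒ, tʃ, dʒ/).
The plural suffix surfaces as /ɪz/ after sibilants, /s/ after other voiceless consonants, and /z/ after other voiced sounds.
So the plural -s on *voice* is pronounced /ɪz/.

/ɪz/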